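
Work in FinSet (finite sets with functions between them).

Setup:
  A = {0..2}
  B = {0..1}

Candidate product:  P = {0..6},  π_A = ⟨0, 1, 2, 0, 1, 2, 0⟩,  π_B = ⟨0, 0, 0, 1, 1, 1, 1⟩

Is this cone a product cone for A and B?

Answer: NOT A VALID PRODUCT — |P|=7 ≠ |A|·|B|=6

Work:
|A|·|B| = 3·2 = 6;  |P| = 7
  → cardinalities differ; no bijection possible.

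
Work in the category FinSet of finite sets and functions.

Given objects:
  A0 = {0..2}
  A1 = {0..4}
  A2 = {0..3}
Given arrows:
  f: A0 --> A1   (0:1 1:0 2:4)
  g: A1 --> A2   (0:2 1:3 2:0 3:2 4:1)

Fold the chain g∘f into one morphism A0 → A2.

Answer: (0:3 1:2 2:1)

Derivation:
  0 f-->1 g-->3
  1 f-->0 g-->2
  2 f-->4 g-->1
result: (0:3 1:2 2:1)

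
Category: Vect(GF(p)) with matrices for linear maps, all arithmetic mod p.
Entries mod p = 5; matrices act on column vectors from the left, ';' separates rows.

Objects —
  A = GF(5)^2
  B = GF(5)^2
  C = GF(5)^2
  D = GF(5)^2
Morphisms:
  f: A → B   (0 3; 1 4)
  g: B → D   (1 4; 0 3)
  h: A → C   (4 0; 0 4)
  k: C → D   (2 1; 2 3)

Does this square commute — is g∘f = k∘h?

Answer: DOES NOT COMMUTE

Trace:
Path 1 = f;g:
  e0=(1,0) f→(0,1) g→(4,3)
  e1=(0,1) f→(3,4) g→(4,2)
  result₁ = (4 4; 3 2)
Path 2 = h;k:
  e0=(1,0) h→(4,0) k→(3,3)
  e1=(0,1) h→(0,4) k→(4,2)
  result₂ = (3 4; 3 2)
Equal? NO — does not commute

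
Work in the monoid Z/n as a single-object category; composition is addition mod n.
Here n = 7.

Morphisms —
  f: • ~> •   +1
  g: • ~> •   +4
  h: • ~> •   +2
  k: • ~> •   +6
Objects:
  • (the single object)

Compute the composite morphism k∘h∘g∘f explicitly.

  0 +1≡1 +4≡5 +2≡0 +6≡6  (mod 7)
composite: +6

Answer: +6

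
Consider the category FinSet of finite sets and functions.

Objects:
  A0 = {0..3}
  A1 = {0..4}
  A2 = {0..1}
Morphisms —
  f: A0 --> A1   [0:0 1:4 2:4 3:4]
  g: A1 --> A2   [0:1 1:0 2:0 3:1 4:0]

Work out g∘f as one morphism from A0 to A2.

  0 f-->0 g-->1
  1 f-->4 g-->0
  2 f-->4 g-->0
  3 f-->4 g-->0
⟦path⟧: [0:1 1:0 2:0 3:0]

Answer: [0:1 1:0 2:0 3:0]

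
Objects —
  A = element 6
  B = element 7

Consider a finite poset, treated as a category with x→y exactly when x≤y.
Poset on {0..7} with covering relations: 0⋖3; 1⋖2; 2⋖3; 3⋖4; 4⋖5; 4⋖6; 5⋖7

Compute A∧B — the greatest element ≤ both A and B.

Common predecessors of 6,7: {0,1,2,3,4}
  0 ≤ 4
  1 ≤ 4
  2 ≤ 4
  3 ≤ 4
  4 ≤ 4
glb = 4

Answer: A∧B = 4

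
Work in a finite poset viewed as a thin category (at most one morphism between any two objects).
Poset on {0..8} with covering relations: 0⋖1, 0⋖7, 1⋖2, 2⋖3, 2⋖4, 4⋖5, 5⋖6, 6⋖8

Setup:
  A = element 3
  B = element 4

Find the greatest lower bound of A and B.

Answer: A∧B = 2

Trace:
{x : x≤A ∧ x≤B} = {0,1,2}  (A=3, B=4)
  0 ≤ 2
  1 ≤ 2
  2 ≤ 2
glb = 2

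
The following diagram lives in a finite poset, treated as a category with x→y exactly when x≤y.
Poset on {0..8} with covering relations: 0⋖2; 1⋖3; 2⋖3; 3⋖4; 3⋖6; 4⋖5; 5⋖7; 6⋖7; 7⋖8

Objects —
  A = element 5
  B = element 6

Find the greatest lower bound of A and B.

Answer: A∧B = 3

Derivation:
Lower bounds of A=5 and B=6: {0,1,2,3}
  0 ≤ 3
  1 ≤ 3
  2 ≤ 3
  3 ≤ 3
glb = 3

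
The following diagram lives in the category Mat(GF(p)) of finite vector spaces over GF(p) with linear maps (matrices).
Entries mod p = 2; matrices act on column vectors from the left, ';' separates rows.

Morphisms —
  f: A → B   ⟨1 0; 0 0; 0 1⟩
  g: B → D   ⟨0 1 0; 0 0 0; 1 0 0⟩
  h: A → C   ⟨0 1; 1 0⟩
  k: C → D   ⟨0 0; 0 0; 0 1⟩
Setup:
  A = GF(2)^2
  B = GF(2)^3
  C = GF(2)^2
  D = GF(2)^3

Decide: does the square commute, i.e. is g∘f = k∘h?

Along f;g (path 1):
  e0=[1,0] f→[1,0,0] g→[0,0,1]
  e1=[0,1] f→[0,0,1] g→[0,0,0]
  ⟦path⟧₁ = ⟨0 0; 0 0; 1 0⟩
Along h;k (path 2):
  e0=[1,0] h→[0,1] k→[0,0,1]
  e1=[0,1] h→[1,0] k→[0,0,0]
  ⟦path⟧₂ = ⟨0 0; 0 0; 1 0⟩
Equal? equal; square commutes

Answer: COMMUTES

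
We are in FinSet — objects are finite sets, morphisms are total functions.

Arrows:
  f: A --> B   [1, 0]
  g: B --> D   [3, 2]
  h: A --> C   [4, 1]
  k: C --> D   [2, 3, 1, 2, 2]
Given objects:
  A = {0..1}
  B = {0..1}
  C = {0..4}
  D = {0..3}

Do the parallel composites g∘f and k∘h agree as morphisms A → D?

Along f;g (path 1):
  0 f-->1 g-->2
  1 f-->0 g-->3
  composite₁ = [2, 3]
Along h;k (path 2):
  0 h-->4 k-->2
  1 h-->1 k-->3
  composite₂ = [2, 3]
Equal? equal; square commutes

Answer: COMMUTES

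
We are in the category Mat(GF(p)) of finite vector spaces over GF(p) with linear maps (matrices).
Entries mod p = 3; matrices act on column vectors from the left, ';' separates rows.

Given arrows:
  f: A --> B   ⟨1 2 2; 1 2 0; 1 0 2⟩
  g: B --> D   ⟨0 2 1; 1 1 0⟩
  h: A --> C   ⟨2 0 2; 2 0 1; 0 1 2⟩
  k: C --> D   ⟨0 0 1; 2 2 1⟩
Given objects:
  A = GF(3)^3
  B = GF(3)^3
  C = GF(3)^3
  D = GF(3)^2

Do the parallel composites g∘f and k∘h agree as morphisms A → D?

Answer: COMMUTES

Derivation:
Along f;g (path 1):
  e0=(1,0,0) f-->(1,1,1) g-->(0,2)
  e1=(0,1,0) f-->(2,2,0) g-->(1,1)
  e2=(0,0,1) f-->(2,0,2) g-->(2,2)
  composite₁ = ⟨0 1 2; 2 1 2⟩
Along h;k (path 2):
  e0=(1,0,0) h-->(2,2,0) k-->(0,2)
  e1=(0,1,0) h-->(0,0,1) k-->(1,1)
  e2=(0,0,1) h-->(2,1,2) k-->(2,2)
  composite₂ = ⟨0 1 2; 2 1 2⟩
Equal? same morphism ✓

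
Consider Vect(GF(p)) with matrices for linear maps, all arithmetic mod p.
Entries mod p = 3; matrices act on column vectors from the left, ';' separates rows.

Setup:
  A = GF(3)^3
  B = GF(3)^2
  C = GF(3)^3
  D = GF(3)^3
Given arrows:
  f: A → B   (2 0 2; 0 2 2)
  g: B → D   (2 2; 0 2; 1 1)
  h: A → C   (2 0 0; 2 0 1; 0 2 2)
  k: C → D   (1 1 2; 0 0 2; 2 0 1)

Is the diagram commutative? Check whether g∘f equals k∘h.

Along f;g (path 1):
  e0=(1,0,0) f→(2,0) g→(1,0,2)
  e1=(0,1,0) f→(0,2) g→(1,1,2)
  e2=(0,0,1) f→(2,2) g→(2,1,1)
  composite₁ = (1 1 2; 0 1 1; 2 2 1)
Along h;k (path 2):
  e0=(1,0,0) h→(2,2,0) k→(1,0,1)
  e1=(0,1,0) h→(0,0,2) k→(1,1,2)
  e2=(0,0,1) h→(0,1,2) k→(2,1,2)
  composite₂ = (1 1 2; 0 1 1; 1 2 2)
Equal? distinct morphisms ✗

Answer: DOES NOT COMMUTE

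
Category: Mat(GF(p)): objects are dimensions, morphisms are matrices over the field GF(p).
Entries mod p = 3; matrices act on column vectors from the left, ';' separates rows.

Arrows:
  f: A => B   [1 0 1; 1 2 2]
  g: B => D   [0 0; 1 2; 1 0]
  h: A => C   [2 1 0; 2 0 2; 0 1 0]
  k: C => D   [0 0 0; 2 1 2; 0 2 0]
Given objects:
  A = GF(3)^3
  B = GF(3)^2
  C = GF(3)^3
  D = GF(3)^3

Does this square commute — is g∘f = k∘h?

Along f;g (path 1):
  e0=[1,0,0] f=>[1,1] g=>[0,0,1]
  e1=[0,1,0] f=>[0,2] g=>[0,1,0]
  e2=[0,0,1] f=>[1,2] g=>[0,2,1]
  result₁ = [0 0 0; 0 1 2; 1 0 1]
Along h;k (path 2):
  e0=[1,0,0] h=>[2,2,0] k=>[0,0,1]
  e1=[0,1,0] h=>[1,0,1] k=>[0,1,0]
  e2=[0,0,1] h=>[0,2,0] k=>[0,2,1]
  result₂ = [0 0 0; 0 1 2; 1 0 1]
Equal? equal; square commutes

Answer: COMMUTES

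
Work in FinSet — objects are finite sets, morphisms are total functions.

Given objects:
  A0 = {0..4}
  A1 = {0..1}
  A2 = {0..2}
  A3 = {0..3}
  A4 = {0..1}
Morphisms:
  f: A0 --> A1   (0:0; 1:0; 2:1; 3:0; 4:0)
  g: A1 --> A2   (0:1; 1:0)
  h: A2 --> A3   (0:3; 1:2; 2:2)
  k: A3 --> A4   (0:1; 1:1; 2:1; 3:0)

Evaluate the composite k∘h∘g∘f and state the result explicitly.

Answer: (0:1; 1:1; 2:0; 3:1; 4:1)

Trace:
  0 f-->0 g-->1 h-->2 k-->1
  1 f-->0 g-->1 h-->2 k-->1
  2 f-->1 g-->0 h-->3 k-->0
  3 f-->0 g-->1 h-->2 k-->1
  4 f-->0 g-->1 h-->2 k-->1
result: (0:1; 1:1; 2:0; 3:1; 4:1)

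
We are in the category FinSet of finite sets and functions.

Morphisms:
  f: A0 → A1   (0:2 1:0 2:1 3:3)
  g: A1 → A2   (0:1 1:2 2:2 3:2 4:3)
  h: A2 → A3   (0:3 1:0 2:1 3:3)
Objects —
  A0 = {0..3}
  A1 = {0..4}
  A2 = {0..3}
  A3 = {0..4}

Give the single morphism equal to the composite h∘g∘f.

Answer: (0:1 1:0 2:1 3:1)

Trace:
  0 f→2 g→2 h→1
  1 f→0 g→1 h→0
  2 f→1 g→2 h→1
  3 f→3 g→2 h→1
composite: (0:1 1:0 2:1 3:1)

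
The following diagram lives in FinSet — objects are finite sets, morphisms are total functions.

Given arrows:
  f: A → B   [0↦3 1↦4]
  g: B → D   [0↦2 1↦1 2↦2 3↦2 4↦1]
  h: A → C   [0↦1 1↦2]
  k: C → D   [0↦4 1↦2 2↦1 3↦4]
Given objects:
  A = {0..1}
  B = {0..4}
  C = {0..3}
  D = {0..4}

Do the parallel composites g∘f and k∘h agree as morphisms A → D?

Answer: COMMUTES

Trace:
1) trace f;g:
  0 f→3 g→2
  1 f→4 g→1
  ⟦path⟧₁ = [0↦2 1↦1]
2) trace h;k:
  0 h→1 k→2
  1 h→2 k→1
  ⟦path⟧₂ = [0↦2 1↦1]
Equal? same morphism ✓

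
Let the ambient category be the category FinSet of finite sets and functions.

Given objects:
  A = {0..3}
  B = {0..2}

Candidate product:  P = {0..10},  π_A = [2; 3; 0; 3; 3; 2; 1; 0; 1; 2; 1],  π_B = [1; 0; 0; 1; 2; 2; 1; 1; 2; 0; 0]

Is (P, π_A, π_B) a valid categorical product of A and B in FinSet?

Answer: NOT A VALID PRODUCT — |P|=11 ≠ |A|·|B|=12

Trace:
|A|·|B| = 4·3 = 12;  |P| = 11
  → cardinalities differ; no bijection possible.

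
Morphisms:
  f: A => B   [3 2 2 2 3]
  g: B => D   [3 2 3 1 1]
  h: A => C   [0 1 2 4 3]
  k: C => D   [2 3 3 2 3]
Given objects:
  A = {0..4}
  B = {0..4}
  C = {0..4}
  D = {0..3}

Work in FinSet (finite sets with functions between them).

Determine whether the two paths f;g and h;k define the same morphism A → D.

Along f;g (path 1):
  0 f=>3 g=>1
  1 f=>2 g=>3
  2 f=>2 g=>3
  3 f=>2 g=>3
  4 f=>3 g=>1
  result₁ = [1 3 3 3 1]
Along h;k (path 2):
  0 h=>0 k=>2
  1 h=>1 k=>3
  2 h=>2 k=>3
  3 h=>4 k=>3
  4 h=>3 k=>2
  result₂ = [2 3 3 3 2]
Equal? differ; not commutative

Answer: DOES NOT COMMUTE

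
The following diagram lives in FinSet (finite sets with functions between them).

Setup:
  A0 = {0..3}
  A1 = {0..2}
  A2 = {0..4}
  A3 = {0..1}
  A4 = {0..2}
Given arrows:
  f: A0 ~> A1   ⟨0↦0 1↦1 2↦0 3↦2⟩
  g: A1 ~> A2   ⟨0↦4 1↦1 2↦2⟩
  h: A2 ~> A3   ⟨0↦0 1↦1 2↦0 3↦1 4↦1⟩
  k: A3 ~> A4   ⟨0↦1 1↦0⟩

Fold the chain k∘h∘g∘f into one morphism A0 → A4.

Answer: ⟨0↦0 1↦0 2↦0 3↦1⟩

Work:
  0 f~>0 g~>4 h~>1 k~>0
  1 f~>1 g~>1 h~>1 k~>0
  2 f~>0 g~>4 h~>1 k~>0
  3 f~>2 g~>2 h~>0 k~>1
result: ⟨0↦0 1↦0 2↦0 3↦1⟩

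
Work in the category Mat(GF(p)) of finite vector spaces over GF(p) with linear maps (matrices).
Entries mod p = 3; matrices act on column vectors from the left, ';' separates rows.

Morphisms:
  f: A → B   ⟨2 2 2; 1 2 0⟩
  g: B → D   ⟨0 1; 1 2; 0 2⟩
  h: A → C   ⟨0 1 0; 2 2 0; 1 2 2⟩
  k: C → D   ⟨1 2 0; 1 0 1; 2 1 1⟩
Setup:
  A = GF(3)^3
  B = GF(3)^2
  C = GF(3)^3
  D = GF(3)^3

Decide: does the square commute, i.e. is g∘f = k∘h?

1) trace f;g:
  e0=(1,0,0) f→(2,1) g→(1,1,2)
  e1=(0,1,0) f→(2,2) g→(2,0,1)
  e2=(0,0,1) f→(2,0) g→(0,2,0)
  result₁ = ⟨1 2 0; 1 0 2; 2 1 0⟩
2) trace h;k:
  e0=(1,0,0) h→(0,2,1) k→(1,1,0)
  e1=(0,1,0) h→(1,2,2) k→(2,0,0)
  e2=(0,0,1) h→(0,0,2) k→(0,2,2)
  result₂ = ⟨1 2 0; 1 0 2; 0 0 2⟩
Equal? NO — does not commute

Answer: DOES NOT COMMUTE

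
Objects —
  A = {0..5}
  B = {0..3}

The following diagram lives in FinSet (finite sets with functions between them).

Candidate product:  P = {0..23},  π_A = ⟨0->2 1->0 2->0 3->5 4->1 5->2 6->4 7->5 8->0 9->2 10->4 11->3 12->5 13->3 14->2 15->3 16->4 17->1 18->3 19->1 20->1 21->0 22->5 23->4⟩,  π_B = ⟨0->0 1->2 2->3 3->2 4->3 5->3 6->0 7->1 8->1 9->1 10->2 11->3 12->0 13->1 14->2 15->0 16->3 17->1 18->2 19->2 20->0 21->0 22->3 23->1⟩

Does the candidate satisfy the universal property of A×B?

|A|·|B| = 6·4 = 24;  |P| = 24
Check the pairing map k ↦ (π_A(k), π_B(k)):
  0 -> (2,0)
  1 -> (0,2)
  2 -> (0,3)
  3 -> (5,2)
  4 -> (1,3)
  5 -> (2,3)
  6 -> (4,0)
  7 -> (5,1)
  8 -> (0,1)
  9 -> (2,1)
  10 -> (4,2)
  11 -> (3,3)
  12 -> (5,0)
  13 -> (3,1)
  14 -> (2,2)
  15 -> (3,0)
  16 -> (4,3)
  17 -> (1,1)
  18 -> (3,2)
  19 -> (1,2)
  20 -> (1,0)
  21 -> (0,0)
  22 -> (5,3)
  23 -> (4,1)
distinct pairs in image: 24 / 24 needed
  → bijection onto A×B; projections well-typed.

Answer: VALID PRODUCT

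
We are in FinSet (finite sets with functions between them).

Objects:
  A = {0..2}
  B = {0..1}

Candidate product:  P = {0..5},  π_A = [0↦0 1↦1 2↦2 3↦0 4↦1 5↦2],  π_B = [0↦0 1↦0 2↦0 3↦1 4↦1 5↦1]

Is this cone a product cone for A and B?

|A|·|B| = 3·2 = 6;  |P| = 6
Check the pairing map k ↦ (π_A(k), π_B(k)):
  0 ↦ (0,0)
  1 ↦ (1,0)
  2 ↦ (2,0)
  3 ↦ (0,1)
  4 ↦ (1,1)
  5 ↦ (2,1)
distinct pairs in image: 6 / 6 needed
  → bijection onto A×B; projections well-typed.

Answer: VALID PRODUCT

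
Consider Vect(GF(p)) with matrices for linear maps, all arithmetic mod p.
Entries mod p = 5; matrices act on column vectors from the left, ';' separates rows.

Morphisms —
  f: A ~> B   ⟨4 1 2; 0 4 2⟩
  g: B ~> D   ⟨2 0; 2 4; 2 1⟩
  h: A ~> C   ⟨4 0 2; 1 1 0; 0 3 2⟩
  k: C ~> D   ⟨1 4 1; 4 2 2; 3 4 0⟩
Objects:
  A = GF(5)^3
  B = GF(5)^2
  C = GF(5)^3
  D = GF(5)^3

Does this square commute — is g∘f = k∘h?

Path 1 = f;g:
  e0=(1,0,0) f~>(4,0) g~>(3,3,3)
  e1=(0,1,0) f~>(1,4) g~>(2,3,1)
  e2=(0,0,1) f~>(2,2) g~>(4,2,1)
  ⟦path⟧₁ = ⟨3 2 4; 3 3 2; 3 1 1⟩
Path 2 = h;k:
  e0=(1,0,0) h~>(4,1,0) k~>(3,3,1)
  e1=(0,1,0) h~>(0,1,3) k~>(2,3,4)
  e2=(0,0,1) h~>(2,0,2) k~>(4,2,1)
  ⟦path⟧₂ = ⟨3 2 4; 3 3 2; 1 4 1⟩
Equal? differ; not commutative

Answer: DOES NOT COMMUTE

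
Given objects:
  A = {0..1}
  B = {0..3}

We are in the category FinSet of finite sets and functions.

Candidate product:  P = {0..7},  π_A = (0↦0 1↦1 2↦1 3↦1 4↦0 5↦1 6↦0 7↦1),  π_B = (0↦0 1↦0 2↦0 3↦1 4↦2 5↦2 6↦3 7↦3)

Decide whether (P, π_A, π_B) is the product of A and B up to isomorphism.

Answer: NOT A VALID PRODUCT — duplicate pair at indices 1,2

Trace:
|A|·|B| = 2·4 = 8;  |P| = 8
Check the pairing map k ↦ (π_A(k), π_B(k)):
  0 ↦ (0,0)
  1 ↦ (1,0)
  2 ↦ (1,0)  ✗ repeats pair of k=1
  3 ↦ (1,1)
  4 ↦ (0,2)
  5 ↦ (1,2)
  6 ↦ (0,3)
  7 ↦ (1,3)
distinct pairs in image: 7 / 8 needed
  → (1,0) hit at k=1 and k=2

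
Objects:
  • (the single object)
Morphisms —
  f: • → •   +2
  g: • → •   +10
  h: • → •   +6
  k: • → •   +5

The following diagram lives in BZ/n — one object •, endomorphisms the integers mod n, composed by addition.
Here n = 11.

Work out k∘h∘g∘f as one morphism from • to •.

Answer: +1

Trace:
  0 +2≡2 +10≡1 +6≡7 +5≡1  (mod 11)
⟦path⟧: +1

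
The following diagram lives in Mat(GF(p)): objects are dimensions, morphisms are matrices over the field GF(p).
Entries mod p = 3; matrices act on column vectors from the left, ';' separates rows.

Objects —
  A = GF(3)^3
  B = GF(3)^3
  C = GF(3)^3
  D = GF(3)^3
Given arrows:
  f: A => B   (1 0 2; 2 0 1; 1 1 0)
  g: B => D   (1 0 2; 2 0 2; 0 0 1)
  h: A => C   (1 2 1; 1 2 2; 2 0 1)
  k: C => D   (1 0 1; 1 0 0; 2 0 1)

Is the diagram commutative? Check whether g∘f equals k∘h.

1) trace f;g:
  e0=(1,0,0) f=>(1,2,1) g=>(0,1,1)
  e1=(0,1,0) f=>(0,0,1) g=>(2,2,1)
  e2=(0,0,1) f=>(2,1,0) g=>(2,1,0)
  ⟦path⟧₁ = (0 2 2; 1 2 1; 1 1 0)
2) trace h;k:
  e0=(1,0,0) h=>(1,1,2) k=>(0,1,1)
  e1=(0,1,0) h=>(2,2,0) k=>(2,2,1)
  e2=(0,0,1) h=>(1,2,1) k=>(2,1,0)
  ⟦path⟧₂ = (0 2 2; 1 2 1; 1 1 0)
Equal? YES — commutes

Answer: COMMUTES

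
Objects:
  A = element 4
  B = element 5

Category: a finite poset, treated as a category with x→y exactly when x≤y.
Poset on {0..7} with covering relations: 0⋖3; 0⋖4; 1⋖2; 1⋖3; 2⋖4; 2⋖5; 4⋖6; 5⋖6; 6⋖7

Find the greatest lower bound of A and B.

Lower bounds of A=4 and B=5: {1,2}
  1 ⊑ 2
  2 ⊑ 2
glb = 2

Answer: A∧B = 2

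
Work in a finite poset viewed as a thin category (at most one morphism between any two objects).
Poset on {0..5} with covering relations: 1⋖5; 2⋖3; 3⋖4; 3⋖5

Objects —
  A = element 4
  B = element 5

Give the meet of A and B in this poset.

Lower bounds of A=4 and B=5: {2,3}
  2 ⊑ 3
  3 ⊑ 3
glb = 3

Answer: A∧B = 3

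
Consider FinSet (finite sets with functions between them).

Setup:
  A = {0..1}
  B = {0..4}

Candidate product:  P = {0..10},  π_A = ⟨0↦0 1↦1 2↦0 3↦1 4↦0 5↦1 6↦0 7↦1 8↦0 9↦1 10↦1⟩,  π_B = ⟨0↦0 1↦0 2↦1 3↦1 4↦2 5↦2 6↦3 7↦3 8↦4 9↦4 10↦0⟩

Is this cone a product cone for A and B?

|A|·|B| = 2·5 = 10;  |P| = 11
  → cardinalities differ; no bijection possible.

Answer: NOT A VALID PRODUCT — |P|=11 ≠ |A|·|B|=10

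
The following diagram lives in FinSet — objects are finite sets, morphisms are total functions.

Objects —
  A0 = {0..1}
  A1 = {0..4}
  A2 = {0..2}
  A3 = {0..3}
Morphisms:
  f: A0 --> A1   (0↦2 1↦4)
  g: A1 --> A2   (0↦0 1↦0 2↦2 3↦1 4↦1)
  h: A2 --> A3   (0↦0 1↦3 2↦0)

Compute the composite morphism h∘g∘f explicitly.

  0 f-->2 g-->2 h-->0
  1 f-->4 g-->1 h-->3
⟦path⟧: (0↦0 1↦3)

Answer: (0↦0 1↦3)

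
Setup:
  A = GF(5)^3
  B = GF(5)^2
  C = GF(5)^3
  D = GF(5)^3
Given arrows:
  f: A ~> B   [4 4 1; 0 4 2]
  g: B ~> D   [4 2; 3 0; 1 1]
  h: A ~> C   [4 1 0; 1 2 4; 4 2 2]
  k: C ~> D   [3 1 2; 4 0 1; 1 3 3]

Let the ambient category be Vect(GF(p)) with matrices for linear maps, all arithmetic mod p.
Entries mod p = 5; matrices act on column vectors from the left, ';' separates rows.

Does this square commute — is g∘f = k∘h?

Answer: DOES NOT COMMUTE

Derivation:
1) trace f;g:
  e0=⟨1,0,0⟩ f~>⟨4,0⟩ g~>⟨1,2,4⟩
  e1=⟨0,1,0⟩ f~>⟨4,4⟩ g~>⟨4,2,3⟩
  e2=⟨0,0,1⟩ f~>⟨1,2⟩ g~>⟨3,3,3⟩
  composite₁ = [1 4 3; 2 2 3; 4 3 3]
2) trace h;k:
  e0=⟨1,0,0⟩ h~>⟨4,1,4⟩ k~>⟨1,0,4⟩
  e1=⟨0,1,0⟩ h~>⟨1,2,2⟩ k~>⟨4,1,3⟩
  e2=⟨0,0,1⟩ h~>⟨0,4,2⟩ k~>⟨3,2,3⟩
  composite₂ = [1 4 3; 0 1 2; 4 3 3]
Equal? NO — does not commute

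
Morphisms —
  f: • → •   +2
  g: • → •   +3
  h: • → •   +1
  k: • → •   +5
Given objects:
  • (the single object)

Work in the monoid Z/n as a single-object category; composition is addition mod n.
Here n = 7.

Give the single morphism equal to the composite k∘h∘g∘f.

  0 +2≡2 +3≡5 +1≡6 +5≡4  (mod 7)
composite: +4

Answer: +4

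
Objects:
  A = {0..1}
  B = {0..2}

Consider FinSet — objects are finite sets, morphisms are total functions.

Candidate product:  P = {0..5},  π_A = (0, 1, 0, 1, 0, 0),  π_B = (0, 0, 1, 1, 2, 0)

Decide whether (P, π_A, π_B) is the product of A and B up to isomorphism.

|A|·|B| = 2·3 = 6;  |P| = 6
Check the pairing map k ↦ (π_A(k), π_B(k)):
  0 -> (0,0)
  1 -> (1,0)
  2 -> (0,1)
  3 -> (1,1)
  4 -> (0,2)
  5 -> (0,0)  ✗ repeats pair of k=0
distinct pairs in image: 5 / 6 needed
  → (0,0) hit at k=0 and k=5

Answer: NOT A VALID PRODUCT — duplicate pair at indices 0,5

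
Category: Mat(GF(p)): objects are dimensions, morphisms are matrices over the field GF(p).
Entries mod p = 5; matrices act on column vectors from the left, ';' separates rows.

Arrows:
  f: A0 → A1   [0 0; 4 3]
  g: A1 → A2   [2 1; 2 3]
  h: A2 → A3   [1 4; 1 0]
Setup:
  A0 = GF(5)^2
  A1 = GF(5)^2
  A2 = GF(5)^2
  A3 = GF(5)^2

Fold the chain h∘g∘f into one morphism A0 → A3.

  e0=[1,0] f→[0,4] g→[4,2] h→[2,4]
  e1=[0,1] f→[0,3] g→[3,4] h→[4,3]
composite: [2 4; 4 3]

Answer: [2 4; 4 3]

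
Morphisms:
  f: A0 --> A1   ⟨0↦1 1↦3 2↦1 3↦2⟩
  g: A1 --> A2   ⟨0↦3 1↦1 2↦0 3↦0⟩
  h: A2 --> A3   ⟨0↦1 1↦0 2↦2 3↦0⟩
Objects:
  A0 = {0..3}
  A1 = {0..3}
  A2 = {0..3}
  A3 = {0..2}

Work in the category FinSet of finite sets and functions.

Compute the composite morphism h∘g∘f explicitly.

  0 f-->1 g-->1 h-->0
  1 f-->3 g-->0 h-->1
  2 f-->1 g-->1 h-->0
  3 f-->2 g-->0 h-->1
result: ⟨0↦0 1↦1 2↦0 3↦1⟩

Answer: ⟨0↦0 1↦1 2↦0 3↦1⟩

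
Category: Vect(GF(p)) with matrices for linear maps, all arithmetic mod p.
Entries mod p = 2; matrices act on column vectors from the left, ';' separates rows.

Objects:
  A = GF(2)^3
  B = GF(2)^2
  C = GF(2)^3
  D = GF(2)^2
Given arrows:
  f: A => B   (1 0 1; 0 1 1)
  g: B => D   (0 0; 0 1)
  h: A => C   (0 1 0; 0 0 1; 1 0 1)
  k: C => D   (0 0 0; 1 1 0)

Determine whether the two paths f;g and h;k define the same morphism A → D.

Along f;g (path 1):
  e0=⟨1,0,0⟩ f=>⟨1,0⟩ g=>⟨0,0⟩
  e1=⟨0,1,0⟩ f=>⟨0,1⟩ g=>⟨0,1⟩
  e2=⟨0,0,1⟩ f=>⟨1,1⟩ g=>⟨0,1⟩
  ⟦path⟧₁ = (0 0 0; 0 1 1)
Along h;k (path 2):
  e0=⟨1,0,0⟩ h=>⟨0,0,1⟩ k=>⟨0,0⟩
  e1=⟨0,1,0⟩ h=>⟨1,0,0⟩ k=>⟨0,1⟩
  e2=⟨0,0,1⟩ h=>⟨0,1,1⟩ k=>⟨0,1⟩
  ⟦path⟧₂ = (0 0 0; 0 1 1)
Equal? YES — commutes

Answer: COMMUTES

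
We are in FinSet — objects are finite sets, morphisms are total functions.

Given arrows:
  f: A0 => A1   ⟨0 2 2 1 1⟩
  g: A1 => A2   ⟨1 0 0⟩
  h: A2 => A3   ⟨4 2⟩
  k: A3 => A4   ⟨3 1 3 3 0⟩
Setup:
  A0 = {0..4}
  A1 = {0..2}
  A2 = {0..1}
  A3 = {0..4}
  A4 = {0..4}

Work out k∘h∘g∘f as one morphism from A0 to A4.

Answer: ⟨3 0 0 0 0⟩

Trace:
  0 f=>0 g=>1 h=>2 k=>3
  1 f=>2 g=>0 h=>4 k=>0
  2 f=>2 g=>0 h=>4 k=>0
  3 f=>1 g=>0 h=>4 k=>0
  4 f=>1 g=>0 h=>4 k=>0
⟦path⟧: ⟨3 0 0 0 0⟩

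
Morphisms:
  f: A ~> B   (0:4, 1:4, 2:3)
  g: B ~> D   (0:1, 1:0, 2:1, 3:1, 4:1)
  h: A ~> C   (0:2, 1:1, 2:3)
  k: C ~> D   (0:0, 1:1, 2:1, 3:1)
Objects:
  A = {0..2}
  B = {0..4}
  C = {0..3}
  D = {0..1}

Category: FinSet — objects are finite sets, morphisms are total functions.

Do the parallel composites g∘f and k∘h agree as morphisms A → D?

Answer: COMMUTES

Work:
Along f;g (path 1):
  0 f~>4 g~>1
  1 f~>4 g~>1
  2 f~>3 g~>1
  composite₁ = (0:1, 1:1, 2:1)
Along h;k (path 2):
  0 h~>2 k~>1
  1 h~>1 k~>1
  2 h~>3 k~>1
  composite₂ = (0:1, 1:1, 2:1)
Equal? same morphism ✓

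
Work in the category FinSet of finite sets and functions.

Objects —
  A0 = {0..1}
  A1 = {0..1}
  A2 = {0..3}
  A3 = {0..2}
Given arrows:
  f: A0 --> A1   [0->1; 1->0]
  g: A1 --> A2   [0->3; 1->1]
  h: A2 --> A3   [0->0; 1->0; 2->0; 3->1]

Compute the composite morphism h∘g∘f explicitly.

  0 f-->1 g-->1 h-->0
  1 f-->0 g-->3 h-->1
result: [0->0; 1->1]

Answer: [0->0; 1->1]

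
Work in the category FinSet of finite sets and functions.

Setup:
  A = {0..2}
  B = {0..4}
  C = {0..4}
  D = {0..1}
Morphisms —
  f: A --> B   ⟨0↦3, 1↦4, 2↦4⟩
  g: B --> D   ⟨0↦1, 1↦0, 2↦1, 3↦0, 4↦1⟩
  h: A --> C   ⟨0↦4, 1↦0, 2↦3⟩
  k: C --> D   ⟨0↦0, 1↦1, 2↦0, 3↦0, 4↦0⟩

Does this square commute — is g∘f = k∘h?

Answer: DOES NOT COMMUTE

Work:
Along f;g (path 1):
  0 f-->3 g-->0
  1 f-->4 g-->1
  2 f-->4 g-->1
  ⟦path⟧₁ = ⟨0↦0, 1↦1, 2↦1⟩
Along h;k (path 2):
  0 h-->4 k-->0
  1 h-->0 k-->0
  2 h-->3 k-->0
  ⟦path⟧₂ = ⟨0↦0, 1↦0, 2↦0⟩
Equal? NO — does not commute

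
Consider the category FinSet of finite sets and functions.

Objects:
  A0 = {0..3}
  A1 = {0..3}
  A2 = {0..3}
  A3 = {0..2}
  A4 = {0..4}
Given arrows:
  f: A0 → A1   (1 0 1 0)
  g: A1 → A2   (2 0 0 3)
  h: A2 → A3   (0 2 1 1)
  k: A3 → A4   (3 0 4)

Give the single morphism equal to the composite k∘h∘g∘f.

Answer: (3 0 3 0)

Derivation:
  0 f→1 g→0 h→0 k→3
  1 f→0 g→2 h→1 k→0
  2 f→1 g→0 h→0 k→3
  3 f→0 g→2 h→1 k→0
result: (3 0 3 0)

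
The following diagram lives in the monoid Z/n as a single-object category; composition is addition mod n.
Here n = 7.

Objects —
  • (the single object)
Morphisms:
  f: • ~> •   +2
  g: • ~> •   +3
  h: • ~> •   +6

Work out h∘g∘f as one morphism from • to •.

Answer: +4

Derivation:
  0 +2≡2 +3≡5 +6≡4  (mod 7)
composite: +4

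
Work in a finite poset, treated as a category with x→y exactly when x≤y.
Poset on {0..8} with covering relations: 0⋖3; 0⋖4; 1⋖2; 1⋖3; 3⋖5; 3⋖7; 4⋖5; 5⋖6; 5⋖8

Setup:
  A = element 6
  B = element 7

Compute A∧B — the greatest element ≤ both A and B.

Common predecessors of 6,7: {0,1,3}
  0 ⊑ 3
  1 ⊑ 3
  3 ⊑ 3
glb = 3

Answer: A∧B = 3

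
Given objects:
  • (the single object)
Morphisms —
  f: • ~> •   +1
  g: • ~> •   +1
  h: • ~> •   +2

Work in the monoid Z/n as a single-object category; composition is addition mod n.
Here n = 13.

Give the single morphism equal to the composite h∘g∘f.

  0 +1≡1 +1≡2 +2≡4  (mod 13)
result: +4

Answer: +4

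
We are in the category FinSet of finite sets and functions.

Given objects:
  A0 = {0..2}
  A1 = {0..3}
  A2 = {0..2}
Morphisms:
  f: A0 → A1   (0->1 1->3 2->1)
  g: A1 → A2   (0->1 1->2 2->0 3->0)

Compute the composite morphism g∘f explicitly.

  0 f→1 g→2
  1 f→3 g→0
  2 f→1 g→2
result: (0->2 1->0 2->2)

Answer: (0->2 1->0 2->2)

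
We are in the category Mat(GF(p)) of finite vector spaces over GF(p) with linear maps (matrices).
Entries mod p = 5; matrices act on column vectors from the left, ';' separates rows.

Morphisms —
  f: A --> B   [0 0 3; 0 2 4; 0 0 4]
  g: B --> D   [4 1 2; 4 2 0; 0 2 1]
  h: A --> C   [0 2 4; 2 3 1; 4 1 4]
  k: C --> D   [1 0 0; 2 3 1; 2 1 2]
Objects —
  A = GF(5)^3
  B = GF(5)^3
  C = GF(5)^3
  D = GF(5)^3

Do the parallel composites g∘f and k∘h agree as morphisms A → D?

1) trace f;g:
  e0=⟨1,0,0⟩ f-->⟨0,0,0⟩ g-->⟨0,0,0⟩
  e1=⟨0,1,0⟩ f-->⟨0,2,0⟩ g-->⟨2,4,4⟩
  e2=⟨0,0,1⟩ f-->⟨3,4,4⟩ g-->⟨4,0,2⟩
  composite₁ = [0 2 4; 0 4 0; 0 4 2]
2) trace h;k:
  e0=⟨1,0,0⟩ h-->⟨0,2,4⟩ k-->⟨0,0,0⟩
  e1=⟨0,1,0⟩ h-->⟨2,3,1⟩ k-->⟨2,4,4⟩
  e2=⟨0,0,1⟩ h-->⟨4,1,4⟩ k-->⟨4,0,2⟩
  composite₂ = [0 2 4; 0 4 0; 0 4 2]
Equal? same morphism ✓

Answer: COMMUTES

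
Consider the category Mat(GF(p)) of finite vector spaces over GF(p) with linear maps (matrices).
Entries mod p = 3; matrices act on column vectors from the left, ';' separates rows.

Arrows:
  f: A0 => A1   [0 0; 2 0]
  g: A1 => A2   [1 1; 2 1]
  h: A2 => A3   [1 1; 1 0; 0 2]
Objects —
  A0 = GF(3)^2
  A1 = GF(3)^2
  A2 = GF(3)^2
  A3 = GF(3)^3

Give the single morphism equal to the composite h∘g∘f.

Answer: [1 0; 2 0; 1 0]

Work:
  e0=(1,0) f=>(0,2) g=>(2,2) h=>(1,2,1)
  e1=(0,1) f=>(0,0) g=>(0,0) h=>(0,0,0)
result: [1 0; 2 0; 1 0]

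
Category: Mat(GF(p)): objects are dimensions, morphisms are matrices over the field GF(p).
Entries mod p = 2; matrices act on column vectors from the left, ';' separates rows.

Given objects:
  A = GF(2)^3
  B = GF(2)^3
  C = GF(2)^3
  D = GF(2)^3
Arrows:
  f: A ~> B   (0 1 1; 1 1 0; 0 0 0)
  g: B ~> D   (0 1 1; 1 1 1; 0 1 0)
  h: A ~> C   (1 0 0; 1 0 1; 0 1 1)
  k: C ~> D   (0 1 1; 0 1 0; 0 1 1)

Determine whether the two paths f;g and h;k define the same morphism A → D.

Answer: COMMUTES

Work:
Path 1 = f;g:
  e0=(1,0,0) f~>(0,1,0) g~>(1,1,1)
  e1=(0,1,0) f~>(1,1,0) g~>(1,0,1)
  e2=(0,0,1) f~>(1,0,0) g~>(0,1,0)
  composite₁ = (1 1 0; 1 0 1; 1 1 0)
Path 2 = h;k:
  e0=(1,0,0) h~>(1,1,0) k~>(1,1,1)
  e1=(0,1,0) h~>(0,0,1) k~>(1,0,1)
  e2=(0,0,1) h~>(0,1,1) k~>(0,1,0)
  composite₂ = (1 1 0; 1 0 1; 1 1 0)
Equal? YES — commutes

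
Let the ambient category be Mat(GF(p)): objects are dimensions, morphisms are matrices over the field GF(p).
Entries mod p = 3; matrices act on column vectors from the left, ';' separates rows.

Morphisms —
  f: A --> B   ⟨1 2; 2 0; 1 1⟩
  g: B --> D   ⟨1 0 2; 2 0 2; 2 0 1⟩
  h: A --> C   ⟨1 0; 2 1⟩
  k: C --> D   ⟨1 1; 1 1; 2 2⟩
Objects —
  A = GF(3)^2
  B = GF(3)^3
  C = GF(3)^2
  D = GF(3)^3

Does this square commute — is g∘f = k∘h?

Path 1 = f;g:
  e0=(1,0) f-->(1,2,1) g-->(0,1,0)
  e1=(0,1) f-->(2,0,1) g-->(1,0,2)
  composite₁ = ⟨0 1; 1 0; 0 2⟩
Path 2 = h;k:
  e0=(1,0) h-->(1,2) k-->(0,0,0)
  e1=(0,1) h-->(0,1) k-->(1,1,2)
  composite₂ = ⟨0 1; 0 1; 0 2⟩
Equal? NO — does not commute

Answer: DOES NOT COMMUTE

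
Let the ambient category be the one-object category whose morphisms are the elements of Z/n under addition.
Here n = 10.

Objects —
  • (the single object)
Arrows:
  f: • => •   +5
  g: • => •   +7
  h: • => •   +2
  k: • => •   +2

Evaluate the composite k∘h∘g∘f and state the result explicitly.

Answer: +6

Work:
  0 +5≡5 +7≡2 +2≡4 +2≡6  (mod 10)
result: +6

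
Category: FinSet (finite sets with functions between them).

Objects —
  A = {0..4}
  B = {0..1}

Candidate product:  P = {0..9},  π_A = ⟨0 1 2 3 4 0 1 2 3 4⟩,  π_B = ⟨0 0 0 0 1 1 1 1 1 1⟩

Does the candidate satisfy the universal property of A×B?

|A|·|B| = 5·2 = 10;  |P| = 10
Check the pairing map k ↦ (π_A(k), π_B(k)):
  0 : (0,0)
  1 : (1,0)
  2 : (2,0)
  3 : (3,0)
  4 : (4,1)
  5 : (0,1)
  6 : (1,1)
  7 : (2,1)
  8 : (3,1)
  9 : (4,1)  ✗ repeats pair of k=4
distinct pairs in image: 9 / 10 needed
  → (4,1) hit at k=4 and k=9

Answer: NOT A VALID PRODUCT — duplicate pair at indices 9,4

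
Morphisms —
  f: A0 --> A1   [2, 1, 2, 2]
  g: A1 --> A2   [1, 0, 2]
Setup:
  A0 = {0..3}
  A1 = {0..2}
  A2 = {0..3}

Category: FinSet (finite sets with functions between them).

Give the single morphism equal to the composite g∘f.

Answer: [2, 0, 2, 2]

Work:
  0 f-->2 g-->2
  1 f-->1 g-->0
  2 f-->2 g-->2
  3 f-->2 g-->2
composite: [2, 0, 2, 2]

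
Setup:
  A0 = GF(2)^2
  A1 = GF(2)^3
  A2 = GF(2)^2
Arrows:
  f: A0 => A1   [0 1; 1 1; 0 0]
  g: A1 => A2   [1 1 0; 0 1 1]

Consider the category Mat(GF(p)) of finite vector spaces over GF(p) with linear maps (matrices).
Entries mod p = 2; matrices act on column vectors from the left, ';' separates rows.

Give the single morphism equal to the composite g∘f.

  e0=[1,0] f=>[0,1,0] g=>[1,1]
  e1=[0,1] f=>[1,1,0] g=>[0,1]
composite: [1 0; 1 1]

Answer: [1 0; 1 1]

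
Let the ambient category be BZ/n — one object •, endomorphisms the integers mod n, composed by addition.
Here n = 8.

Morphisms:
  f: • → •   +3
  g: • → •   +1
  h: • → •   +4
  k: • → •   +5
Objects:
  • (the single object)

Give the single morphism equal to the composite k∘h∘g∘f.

  0 +3≡3 +1≡4 +4≡0 +5≡5  (mod 8)
⟦path⟧: +5

Answer: +5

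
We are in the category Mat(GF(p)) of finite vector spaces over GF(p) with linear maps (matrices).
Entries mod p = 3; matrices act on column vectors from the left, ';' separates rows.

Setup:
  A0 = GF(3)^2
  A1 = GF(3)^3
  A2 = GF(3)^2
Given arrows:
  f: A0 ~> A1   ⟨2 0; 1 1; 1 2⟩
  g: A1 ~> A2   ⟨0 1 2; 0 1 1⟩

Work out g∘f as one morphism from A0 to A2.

  e0=(1,0) f~>(2,1,1) g~>(0,2)
  e1=(0,1) f~>(0,1,2) g~>(2,0)
result: ⟨0 2; 2 0⟩

Answer: ⟨0 2; 2 0⟩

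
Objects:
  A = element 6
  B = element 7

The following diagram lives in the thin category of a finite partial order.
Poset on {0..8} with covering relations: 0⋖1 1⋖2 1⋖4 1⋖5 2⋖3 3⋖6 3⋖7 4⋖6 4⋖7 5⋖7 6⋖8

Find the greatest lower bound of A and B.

{x : x≤A ∧ x≤B} = {0,1,2,3,4}  (A=6, B=7)
  maximal lower bounds 3 and 4 are incomparable: neither 3≤4 nor 4≤3
→ no greatest lower bound exists

Answer: NO MEET EXISTS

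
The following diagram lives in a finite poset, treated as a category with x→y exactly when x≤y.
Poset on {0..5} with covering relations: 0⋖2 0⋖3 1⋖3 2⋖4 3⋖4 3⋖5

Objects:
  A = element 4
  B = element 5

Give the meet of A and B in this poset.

Common predecessors of 4,5: {0,1,3}
  0 ⊑ 3
  1 ⊑ 3
  3 ⊑ 3
glb = 3

Answer: A∧B = 3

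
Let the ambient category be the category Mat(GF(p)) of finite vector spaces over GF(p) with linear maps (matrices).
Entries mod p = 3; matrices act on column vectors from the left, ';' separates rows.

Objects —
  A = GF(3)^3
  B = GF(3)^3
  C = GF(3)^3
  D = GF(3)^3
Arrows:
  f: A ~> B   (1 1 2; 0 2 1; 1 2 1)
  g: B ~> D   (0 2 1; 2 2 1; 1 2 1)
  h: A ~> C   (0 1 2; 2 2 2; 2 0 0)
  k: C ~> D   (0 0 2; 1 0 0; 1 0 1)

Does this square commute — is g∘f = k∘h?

Answer: DOES NOT COMMUTE

Derivation:
1) trace f;g:
  e0=[1,0,0] f~>[1,0,1] g~>[1,0,2]
  e1=[0,1,0] f~>[1,2,2] g~>[0,2,1]
  e2=[0,0,1] f~>[2,1,1] g~>[0,1,2]
  composite₁ = (1 0 0; 0 2 1; 2 1 2)
2) trace h;k:
  e0=[1,0,0] h~>[0,2,2] k~>[1,0,2]
  e1=[0,1,0] h~>[1,2,0] k~>[0,1,1]
  e2=[0,0,1] h~>[2,2,0] k~>[0,2,2]
  composite₂ = (1 0 0; 0 1 2; 2 1 2)
Equal? distinct morphisms ✗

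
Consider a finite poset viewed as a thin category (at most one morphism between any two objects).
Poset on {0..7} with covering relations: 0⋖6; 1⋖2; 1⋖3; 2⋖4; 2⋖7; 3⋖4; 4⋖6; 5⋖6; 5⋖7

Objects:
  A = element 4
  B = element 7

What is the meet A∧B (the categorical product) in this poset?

Answer: A∧B = 2

Work:
{x : x⊑A ∧ x⊑B} = {1,2}  (A=4, B=7)
  1 ⊑ 2
  2 ⊑ 2
glb = 2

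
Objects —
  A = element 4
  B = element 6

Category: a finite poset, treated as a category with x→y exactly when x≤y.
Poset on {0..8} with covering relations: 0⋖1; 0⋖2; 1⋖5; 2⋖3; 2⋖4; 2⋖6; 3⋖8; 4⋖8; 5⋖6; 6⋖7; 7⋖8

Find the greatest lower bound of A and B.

Answer: A∧B = 2

Trace:
Lower bounds of A=4 and B=6: {0,2}
  0 ≤ 2
  2 ≤ 2
glb = 2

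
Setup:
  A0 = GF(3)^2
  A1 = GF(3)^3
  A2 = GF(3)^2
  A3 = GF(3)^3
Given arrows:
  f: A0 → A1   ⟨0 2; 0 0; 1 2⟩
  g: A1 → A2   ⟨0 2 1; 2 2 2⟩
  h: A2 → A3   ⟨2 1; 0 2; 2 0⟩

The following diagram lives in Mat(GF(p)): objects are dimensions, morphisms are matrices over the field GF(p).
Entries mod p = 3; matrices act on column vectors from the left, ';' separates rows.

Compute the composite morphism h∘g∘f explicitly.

Answer: ⟨1 0; 1 1; 2 1⟩

Work:
  e0=⟨1,0⟩ f→⟨0,0,1⟩ g→⟨1,2⟩ h→⟨1,1,2⟩
  e1=⟨0,1⟩ f→⟨2,0,2⟩ g→⟨2,2⟩ h→⟨0,1,1⟩
result: ⟨1 0; 1 1; 2 1⟩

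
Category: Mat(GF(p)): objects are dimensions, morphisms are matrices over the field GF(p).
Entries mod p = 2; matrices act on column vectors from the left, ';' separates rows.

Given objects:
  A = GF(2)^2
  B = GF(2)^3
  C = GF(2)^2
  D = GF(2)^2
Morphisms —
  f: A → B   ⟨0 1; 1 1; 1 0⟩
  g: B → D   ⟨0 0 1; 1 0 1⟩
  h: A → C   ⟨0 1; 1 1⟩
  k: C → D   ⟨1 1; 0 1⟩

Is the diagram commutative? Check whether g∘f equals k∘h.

Path 1 = f;g:
  e0=[1,0] f→[0,1,1] g→[1,1]
  e1=[0,1] f→[1,1,0] g→[0,1]
  composite₁ = ⟨1 0; 1 1⟩
Path 2 = h;k:
  e0=[1,0] h→[0,1] k→[1,1]
  e1=[0,1] h→[1,1] k→[0,1]
  composite₂ = ⟨1 0; 1 1⟩
Equal? equal; square commutes

Answer: COMMUTES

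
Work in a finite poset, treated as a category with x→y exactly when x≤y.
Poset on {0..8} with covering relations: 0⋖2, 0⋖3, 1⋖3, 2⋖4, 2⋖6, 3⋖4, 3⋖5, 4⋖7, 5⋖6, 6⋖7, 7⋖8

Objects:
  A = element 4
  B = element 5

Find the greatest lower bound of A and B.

{x : x≤A ∧ x≤B} = {0,1,3}  (A=4, B=5)
  0 ≤ 3
  1 ≤ 3
  3 ≤ 3
glb = 3

Answer: A∧B = 3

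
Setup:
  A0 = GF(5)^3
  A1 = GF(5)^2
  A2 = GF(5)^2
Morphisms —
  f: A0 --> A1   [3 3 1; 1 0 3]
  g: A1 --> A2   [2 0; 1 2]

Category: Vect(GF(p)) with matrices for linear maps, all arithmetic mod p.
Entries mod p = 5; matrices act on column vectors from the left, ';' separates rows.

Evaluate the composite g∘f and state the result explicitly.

  e0=(1,0,0) f-->(3,1) g-->(1,0)
  e1=(0,1,0) f-->(3,0) g-->(1,3)
  e2=(0,0,1) f-->(1,3) g-->(2,2)
composite: [1 1 2; 0 3 2]

Answer: [1 1 2; 0 3 2]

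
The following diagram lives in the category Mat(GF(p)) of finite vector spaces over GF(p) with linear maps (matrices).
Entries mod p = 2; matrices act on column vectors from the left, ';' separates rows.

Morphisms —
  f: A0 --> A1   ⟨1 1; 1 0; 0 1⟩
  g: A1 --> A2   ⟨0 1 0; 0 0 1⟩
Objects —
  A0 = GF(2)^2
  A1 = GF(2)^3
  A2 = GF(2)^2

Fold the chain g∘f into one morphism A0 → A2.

  e0=⟨1,0⟩ f-->⟨1,1,0⟩ g-->⟨1,0⟩
  e1=⟨0,1⟩ f-->⟨1,0,1⟩ g-->⟨0,1⟩
result: ⟨1 0; 0 1⟩

Answer: ⟨1 0; 0 1⟩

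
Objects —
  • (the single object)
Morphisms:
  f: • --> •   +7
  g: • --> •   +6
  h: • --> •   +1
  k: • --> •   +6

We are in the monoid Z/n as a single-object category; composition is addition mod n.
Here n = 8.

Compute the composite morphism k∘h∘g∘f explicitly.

Answer: +4

Work:
  0 +7≡7 +6≡5 +1≡6 +6≡4  (mod 8)
result: +4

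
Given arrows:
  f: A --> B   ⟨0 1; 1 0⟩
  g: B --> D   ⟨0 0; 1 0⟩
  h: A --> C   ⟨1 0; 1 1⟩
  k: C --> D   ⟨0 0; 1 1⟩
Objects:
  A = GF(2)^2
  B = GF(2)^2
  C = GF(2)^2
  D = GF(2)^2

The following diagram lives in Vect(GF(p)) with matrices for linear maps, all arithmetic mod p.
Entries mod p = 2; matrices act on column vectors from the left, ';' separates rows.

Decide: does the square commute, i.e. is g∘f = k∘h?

Answer: COMMUTES

Derivation:
Path 1 = f;g:
  e0=⟨1,0⟩ f-->⟨0,1⟩ g-->⟨0,0⟩
  e1=⟨0,1⟩ f-->⟨1,0⟩ g-->⟨0,1⟩
  ⟦path⟧₁ = ⟨0 0; 0 1⟩
Path 2 = h;k:
  e0=⟨1,0⟩ h-->⟨1,1⟩ k-->⟨0,0⟩
  e1=⟨0,1⟩ h-->⟨0,1⟩ k-->⟨0,1⟩
  ⟦path⟧₂ = ⟨0 0; 0 1⟩
Equal? YES — commutes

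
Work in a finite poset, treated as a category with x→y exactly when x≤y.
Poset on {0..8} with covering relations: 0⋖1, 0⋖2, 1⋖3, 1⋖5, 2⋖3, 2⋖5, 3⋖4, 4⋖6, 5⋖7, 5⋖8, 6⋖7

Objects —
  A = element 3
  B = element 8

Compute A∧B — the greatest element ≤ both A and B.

Lower bounds of A=3 and B=8: {0,1,2}
  maximal lower bounds 1 and 2 are incomparable: neither 1≤2 nor 2≤1
→ no greatest lower bound exists

Answer: NO MEET EXISTS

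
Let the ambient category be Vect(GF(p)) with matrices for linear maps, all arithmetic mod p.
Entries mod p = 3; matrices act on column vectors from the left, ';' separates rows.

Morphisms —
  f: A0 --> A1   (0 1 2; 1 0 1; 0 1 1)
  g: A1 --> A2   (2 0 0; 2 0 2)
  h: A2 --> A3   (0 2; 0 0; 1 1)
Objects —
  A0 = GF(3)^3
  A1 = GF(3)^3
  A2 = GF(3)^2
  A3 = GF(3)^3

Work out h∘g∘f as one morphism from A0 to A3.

Answer: (0 2 0; 0 0 0; 0 0 1)

Trace:
  e0=⟨1,0,0⟩ f-->⟨0,1,0⟩ g-->⟨0,0⟩ h-->⟨0,0,0⟩
  e1=⟨0,1,0⟩ f-->⟨1,0,1⟩ g-->⟨2,1⟩ h-->⟨2,0,0⟩
  e2=⟨0,0,1⟩ f-->⟨2,1,1⟩ g-->⟨1,0⟩ h-->⟨0,0,1⟩
result: (0 2 0; 0 0 0; 0 0 1)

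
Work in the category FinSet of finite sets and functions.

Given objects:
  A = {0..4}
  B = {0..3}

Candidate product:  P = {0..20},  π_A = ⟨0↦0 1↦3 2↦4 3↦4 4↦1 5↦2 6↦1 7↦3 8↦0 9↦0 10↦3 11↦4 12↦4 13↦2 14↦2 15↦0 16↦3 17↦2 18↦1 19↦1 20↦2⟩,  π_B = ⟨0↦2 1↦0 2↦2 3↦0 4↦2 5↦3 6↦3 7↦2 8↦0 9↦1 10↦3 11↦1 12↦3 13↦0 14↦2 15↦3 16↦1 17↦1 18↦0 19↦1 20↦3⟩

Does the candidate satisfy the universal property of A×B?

|A|·|B| = 5·4 = 20;  |P| = 21
  → cardinalities differ; no bijection possible.

Answer: NOT A VALID PRODUCT — |P|=21 ≠ |A|·|B|=20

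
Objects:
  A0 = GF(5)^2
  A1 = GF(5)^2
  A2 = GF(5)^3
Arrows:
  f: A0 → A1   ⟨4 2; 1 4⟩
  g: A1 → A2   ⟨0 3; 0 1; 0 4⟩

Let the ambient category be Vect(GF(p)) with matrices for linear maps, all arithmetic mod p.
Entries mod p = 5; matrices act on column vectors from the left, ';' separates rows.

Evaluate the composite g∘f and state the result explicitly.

  e0=⟨1,0⟩ f→⟨4,1⟩ g→⟨3,1,4⟩
  e1=⟨0,1⟩ f→⟨2,4⟩ g→⟨2,4,1⟩
⟦path⟧: ⟨3 2; 1 4; 4 1⟩

Answer: ⟨3 2; 1 4; 4 1⟩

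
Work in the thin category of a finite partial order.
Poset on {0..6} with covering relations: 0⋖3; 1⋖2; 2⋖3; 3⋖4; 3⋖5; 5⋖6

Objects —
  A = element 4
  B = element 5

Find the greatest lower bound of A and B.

Answer: A∧B = 3

Derivation:
Lower bounds of A=4 and B=5: {0,1,2,3}
  0 <= 3
  1 <= 3
  2 <= 3
  3 <= 3
glb = 3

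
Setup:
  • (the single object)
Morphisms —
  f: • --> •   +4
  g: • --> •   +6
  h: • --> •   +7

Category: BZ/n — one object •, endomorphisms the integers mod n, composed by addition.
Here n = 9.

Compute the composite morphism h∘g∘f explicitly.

Answer: +8

Trace:
  0 +4≡4 +6≡1 +7≡8  (mod 9)
composite: +8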